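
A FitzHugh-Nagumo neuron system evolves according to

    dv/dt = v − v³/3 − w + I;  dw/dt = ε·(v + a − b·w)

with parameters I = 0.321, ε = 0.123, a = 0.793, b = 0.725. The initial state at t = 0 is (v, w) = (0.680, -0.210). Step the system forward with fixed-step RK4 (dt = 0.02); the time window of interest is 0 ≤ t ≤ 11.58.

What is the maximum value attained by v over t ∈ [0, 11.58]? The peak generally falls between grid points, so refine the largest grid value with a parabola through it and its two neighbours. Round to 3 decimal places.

t=0.000: state=(0.680, -0.210)
step 1 (dt=0.02): k1=(1.106, 0.200), k2=(1.110, 0.201), k3=(1.110, 0.201), k4=(1.114, 0.202); state += dt/6·(k1+2k2+2k3+k4)
t=0.020: state=(0.702, -0.206)
t=0.040: state=(0.725, -0.202)
t=0.060: state=(0.747, -0.198)
continuing one RK4 step at a time; state shown every 25 steps (Δt=0.5):
t=0.500: state=(1.238, -0.095)
t=1.000: state=(1.619, 0.044)
t=1.500: state=(1.750, 0.192)
t=2.000: state=(1.752, 0.337)
t=2.500: state=(1.709, 0.474)
t=3.000: state=(1.649, 0.602)
t=3.500: state=(1.583, 0.721)
t=4.000: state=(1.511, 0.830)
t=4.500: state=(1.434, 0.930)
t=5.000: state=(1.352, 1.021)
t=5.500: state=(1.262, 1.103)
t=6.000: state=(1.161, 1.176)
t=6.500: state=(1.044, 1.238)
t=7.000: state=(0.904, 1.291)
t=7.500: state=(0.726, 1.331)
t=8.000: state=(0.479, 1.358)
t=8.500: state=(0.104, 1.365)
t=9.000: state=(-0.497, 1.342)
t=9.500: state=(-1.297, 1.277)
t=10.000: state=(-1.841, 1.172)
t=10.500: state=(-1.991, 1.052)
t=11.000: state=(-1.996, 0.934)
t=11.500: state=(-1.967, 0.822)
t=11.580: state=(-1.961, 0.804)
largest grid value and its neighbours: v(1.720)=1.76008, v(1.740)=1.76016, v(1.760)=1.76011
parabola through these three points peaks at t≈1.743 with v≈1.76016

max v = 1.760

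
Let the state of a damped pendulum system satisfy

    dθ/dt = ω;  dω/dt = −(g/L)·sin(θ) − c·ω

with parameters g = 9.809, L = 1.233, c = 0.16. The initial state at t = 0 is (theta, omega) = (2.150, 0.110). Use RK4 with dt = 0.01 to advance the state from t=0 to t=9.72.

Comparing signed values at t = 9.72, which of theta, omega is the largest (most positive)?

largest component: omega

t=0.000: state=(2.150, 0.110)
step 1 (dt=0.01): k1=(0.110, -6.675), k2=(0.077, -6.668), k3=(0.077, -6.668), k4=(0.043, -6.661); state += dt/6·(k1+2k2+2k3+k4)
t=0.010: state=(2.151, 0.043)
t=0.020: state=(2.151, -0.023)
t=0.030: state=(2.150, -0.090)
continuing one RK4 step at a time; state shown every 50 steps (Δt=0.5):
t=0.500: state=(1.344, -3.422)
t=1.000: state=(-0.825, -3.987)
t=1.500: state=(-1.840, -0.035)
t=2.000: state=(-0.911, 3.639)
t=2.500: state=(1.047, 2.996)
t=3.000: state=(1.550, -0.988)
t=3.500: state=(0.200, -3.866)
t=4.000: state=(-1.306, -1.406)
t=4.500: state=(-1.033, 2.390)
t=5.000: state=(0.576, 3.038)
t=5.500: state=(1.263, -0.485)
t=6.000: state=(0.217, -3.185)
t=6.500: state=(-1.052, -1.182)
t=7.000: state=(-0.759, 2.200)
t=7.500: state=(0.589, 2.314)
t=8.000: state=(0.977, -0.887)
t=8.500: state=(-0.065, -2.650)
t=9.000: state=(-0.928, -0.348)
t=9.500: state=(-0.369, 2.265)
t=9.720: state=(0.157, 2.367)
compare at T: theta=0.157, omega=2.367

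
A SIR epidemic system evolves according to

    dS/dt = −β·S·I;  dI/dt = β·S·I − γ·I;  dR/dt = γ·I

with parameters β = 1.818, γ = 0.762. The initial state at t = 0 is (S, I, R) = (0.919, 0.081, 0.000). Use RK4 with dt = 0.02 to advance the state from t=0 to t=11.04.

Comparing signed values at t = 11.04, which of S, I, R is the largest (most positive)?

largest component: R

t=0.000: state=(0.919, 0.081, 0.000)
step 1 (dt=0.02): k1=(-0.135, 0.074, 0.062), k2=(-0.136, 0.074, 0.062), k3=(-0.136, 0.074, 0.062), k4=(-0.137, 0.075, 0.063); state += dt/6·(k1+2k2+2k3+k4)
t=0.020: state=(0.916, 0.082, 0.001)
t=0.040: state=(0.914, 0.084, 0.003)
t=0.060: state=(0.911, 0.086, 0.004)
continuing one RK4 step at a time; state shown every 25 steps (Δt=0.5):
t=0.500: state=(0.838, 0.123, 0.039)
t=1.000: state=(0.733, 0.172, 0.095)
t=1.500: state=(0.614, 0.217, 0.169)
t=2.000: state=(0.496, 0.245, 0.258)
t=2.500: state=(0.395, 0.251, 0.353)
t=3.000: state=(0.316, 0.237, 0.447)
t=3.500: state=(0.258, 0.210, 0.532)
t=4.000: state=(0.216, 0.178, 0.606)
t=4.500: state=(0.187, 0.146, 0.667)
t=5.000: state=(0.166, 0.117, 0.717)
t=5.500: state=(0.151, 0.092, 0.757)
t=6.000: state=(0.140, 0.072, 0.788)
t=6.500: state=(0.132, 0.055, 0.812)
t=7.000: state=(0.127, 0.043, 0.831)
t=7.500: state=(0.122, 0.033, 0.845)
t=8.000: state=(0.119, 0.025, 0.856)
t=8.500: state=(0.117, 0.019, 0.864)
t=9.000: state=(0.115, 0.014, 0.870)
t=9.500: state=(0.114, 0.011, 0.875)
t=10.000: state=(0.113, 0.008, 0.879)
t=10.500: state=(0.112, 0.006, 0.882)
t=11.000: state=(0.112, 0.005, 0.884)
t=11.040: state=(0.112, 0.005, 0.884)
compare at T: S=0.112, I=0.005, R=0.884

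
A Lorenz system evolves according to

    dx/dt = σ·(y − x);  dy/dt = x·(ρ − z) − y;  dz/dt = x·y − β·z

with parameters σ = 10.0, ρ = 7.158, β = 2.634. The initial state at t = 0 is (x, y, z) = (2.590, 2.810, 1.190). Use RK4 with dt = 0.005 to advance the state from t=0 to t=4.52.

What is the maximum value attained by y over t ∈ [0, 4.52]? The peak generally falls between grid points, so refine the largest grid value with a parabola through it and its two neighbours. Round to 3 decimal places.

max y = 6.563

t=0.000: state=(2.590, 2.810, 1.190)
step 1 (dt=0.005): k1=(2.200, 12.647, 4.143), k2=(2.461, 12.621, 4.214), k3=(2.454, 12.625, 4.215), k4=(2.709, 12.602, 4.287); state += dt/6·(k1+2k2+2k3+k4)
t=0.005: state=(2.602, 2.873, 1.211)
t=0.010: state=(2.617, 2.936, 1.233)
t=0.015: state=(2.634, 2.999, 1.255)
continuing one RK4 step at a time; state shown every 40 steps (Δt=0.2):
t=0.200: state=(4.238, 5.388, 2.943)
t=0.400: state=(6.091, 6.438, 7.012)
t=0.600: state=(5.080, 3.989, 8.876)
t=0.800: state=(3.167, 2.532, 7.134)
t=1.000: state=(2.585, 2.581, 5.272)
t=1.200: state=(2.969, 3.326, 4.368)
t=1.400: state=(3.892, 4.413, 4.687)
t=1.600: state=(4.763, 5.025, 6.088)
t=1.800: state=(4.732, 4.460, 7.204)
t=2.000: state=(4.000, 3.636, 6.951)
t=2.200: state=(3.512, 3.406, 6.090)
t=2.400: state=(3.553, 3.682, 5.513)
t=2.600: state=(3.932, 4.151, 5.549)
t=2.800: state=(4.300, 4.417, 6.070)
t=3.000: state=(4.337, 4.261, 6.537)
t=3.200: state=(4.082, 3.934, 6.531)
t=3.400: state=(3.850, 3.782, 6.204)
t=3.600: state=(3.827, 3.867, 5.928)
t=3.800: state=(3.970, 4.059, 5.906)
t=4.000: state=(4.124, 4.178, 6.098)
t=4.200: state=(4.156, 4.136, 6.292)
t=4.400: state=(4.068, 4.010, 6.318)
t=4.520: state=(4.002, 3.953, 6.256)
largest grid value and its neighbours: y(0.350)=6.56102, y(0.355)=6.56273, y(0.360)=6.56135
parabola through these three points peaks at t≈0.355 with y≈6.56274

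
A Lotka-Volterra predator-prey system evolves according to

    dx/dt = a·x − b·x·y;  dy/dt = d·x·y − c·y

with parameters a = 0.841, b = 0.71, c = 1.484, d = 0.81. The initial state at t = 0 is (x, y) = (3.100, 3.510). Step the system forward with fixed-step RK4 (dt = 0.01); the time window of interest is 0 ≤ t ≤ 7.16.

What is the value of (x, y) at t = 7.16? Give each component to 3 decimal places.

(x, y) = (0.921, 3.432)

t=0.000: state=(3.100, 3.510)
step 1 (dt=0.01): k1=(-5.118, 3.605), k2=(-5.115, 3.550), k3=(-5.115, 3.550), k4=(-5.111, 3.494); state += dt/6·(k1+2k2+2k3+k4)
t=0.010: state=(3.049, 3.545)
t=0.020: state=(2.998, 3.580)
t=0.030: state=(2.947, 3.613)
continuing one RK4 step at a time; state shown every 25 steps (Δt=0.25):
t=0.250: state=(1.938, 4.012)
t=0.500: state=(1.188, 3.772)
t=0.750: state=(0.790, 3.166)
t=1.000: state=(0.590, 2.506)
t=1.250: state=(0.492, 1.927)
t=1.500: state=(0.450, 1.462)
t=1.750: state=(0.443, 1.104)
t=2.000: state=(0.461, 0.834)
t=2.250: state=(0.499, 0.634)
t=2.500: state=(0.558, 0.487)
t=2.750: state=(0.638, 0.379)
t=3.000: state=(0.742, 0.301)
t=3.250: state=(0.872, 0.244)
t=3.500: state=(1.035, 0.204)
t=3.750: state=(1.234, 0.177)
t=4.000: state=(1.479, 0.161)
t=4.250: state=(1.774, 0.154)
t=4.500: state=(2.130, 0.158)
t=4.750: state=(2.553, 0.175)
t=5.000: state=(3.045, 0.212)
t=5.250: state=(3.597, 0.287)
t=5.500: state=(4.170, 0.435)
t=5.750: state=(4.653, 0.735)
t=6.000: state=(4.807, 1.333)
t=6.250: state=(4.304, 2.343)
t=6.500: state=(3.160, 3.467)
t=6.750: state=(1.985, 4.007)
t=7.000: state=(1.214, 3.795)
t=7.160: state=(0.921, 3.432)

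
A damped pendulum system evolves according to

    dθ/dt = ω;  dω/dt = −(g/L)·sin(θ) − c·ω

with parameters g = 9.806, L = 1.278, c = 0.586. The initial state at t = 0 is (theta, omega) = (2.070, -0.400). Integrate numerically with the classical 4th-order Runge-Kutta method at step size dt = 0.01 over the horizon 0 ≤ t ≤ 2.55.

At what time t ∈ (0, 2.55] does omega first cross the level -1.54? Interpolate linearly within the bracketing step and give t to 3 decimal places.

t = 0.178

t=0.000: state=(2.070, -0.400)
step 1 (dt=0.01): k1=(-0.400, -6.502), k2=(-0.433, -6.490), k3=(-0.432, -6.491), k4=(-0.465, -6.480); state += dt/6·(k1+2k2+2k3+k4)
t=0.010: state=(2.066, -0.465)
t=0.020: state=(2.061, -0.530)
t=0.030: state=(2.055, -0.594)
continuing one RK4 step at a time; state shown every 10 steps (Δt=0.1):
t=0.100: state=(1.998, -1.042)
t=0.170: state=(1.909, -1.488)
next step: t=0.180: state=(1.894, -1.551) — omega has crossed -1.54
linear interpolation between t=0.170 (-1.48783) and t=0.180 (-1.55150) → t≈0.178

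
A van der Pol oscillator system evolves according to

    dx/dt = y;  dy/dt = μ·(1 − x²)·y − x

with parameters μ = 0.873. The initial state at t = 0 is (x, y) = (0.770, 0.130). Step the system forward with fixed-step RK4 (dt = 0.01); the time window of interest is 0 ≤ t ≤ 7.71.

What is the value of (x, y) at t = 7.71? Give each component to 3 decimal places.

(x, y) = (0.452, -1.703)

t=0.000: state=(0.770, 0.130)
step 1 (dt=0.01): k1=(0.130, -0.724), k2=(0.126, -0.726), k3=(0.126, -0.726), k4=(0.123, -0.728); state += dt/6·(k1+2k2+2k3+k4)
t=0.010: state=(0.771, 0.123)
t=0.020: state=(0.772, 0.115)
t=0.030: state=(0.774, 0.108)
continuing one RK4 step at a time; state shown every 25 steps (Δt=0.25):
t=0.250: state=(0.779, -0.061)
t=0.500: state=(0.738, -0.267)
t=0.750: state=(0.644, -0.484)
t=1.000: state=(0.495, -0.715)
t=1.250: state=(0.285, -0.969)
t=1.500: state=(0.009, -1.242)
t=1.750: state=(-0.334, -1.491)
t=2.000: state=(-0.725, -1.600)
t=2.250: state=(-1.110, -1.419)
t=2.500: state=(-1.410, -0.946)
t=2.750: state=(-1.576, -0.391)
t=3.000: state=(-1.614, 0.062)
t=3.250: state=(-1.556, 0.383)
t=3.500: state=(-1.430, 0.621)
t=3.750: state=(-1.248, 0.831)
t=4.000: state=(-1.013, 1.057)
t=4.250: state=(-0.715, 1.338)
t=4.500: state=(-0.336, 1.707)
t=4.750: state=(0.145, 2.141)
t=5.000: state=(0.723, 2.430)
t=5.250: state=(1.311, 2.142)
t=5.500: state=(1.741, 1.250)
t=5.750: state=(1.938, 0.375)
t=6.000: state=(1.958, -0.163)
t=6.250: state=(1.877, -0.455)
t=6.500: state=(1.740, -0.635)
t=6.750: state=(1.562, -0.781)
t=7.000: state=(1.348, -0.936)
t=7.250: state=(1.091, -1.131)
t=7.500: state=(0.777, -1.399)
t=7.710: state=(0.452, -1.703)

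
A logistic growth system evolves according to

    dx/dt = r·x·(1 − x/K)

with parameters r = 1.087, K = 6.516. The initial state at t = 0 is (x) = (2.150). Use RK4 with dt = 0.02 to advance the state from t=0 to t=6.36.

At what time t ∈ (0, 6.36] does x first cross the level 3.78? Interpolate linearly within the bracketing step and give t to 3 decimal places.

t=0.000: state=(2.150)
step 1 (dt=0.02): k1=(1.566), k2=(1.572), k3=(1.572), k4=(1.577); state += dt/6·(k1+2k2+2k3+k4)
t=0.020: state=(2.181)
t=0.040: state=(2.213)
t=0.060: state=(2.245)
continuing one RK4 step at a time; state shown every 25 steps (Δt=0.5):
t=0.500: state=(2.990)
t=0.940: state=(3.764)
next step: t=0.960: state=(3.799) — x has crossed 3.78
linear interpolation between t=0.940 (3.76439) and t=0.960 (3.79889) → t≈0.949

t = 0.949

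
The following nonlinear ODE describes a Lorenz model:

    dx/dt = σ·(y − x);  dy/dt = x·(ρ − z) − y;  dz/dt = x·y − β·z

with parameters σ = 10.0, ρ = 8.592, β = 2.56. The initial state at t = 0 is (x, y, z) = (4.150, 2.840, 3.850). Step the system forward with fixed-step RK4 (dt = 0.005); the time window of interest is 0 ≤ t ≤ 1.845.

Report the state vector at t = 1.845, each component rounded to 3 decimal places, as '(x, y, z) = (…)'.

t=0.000: state=(4.150, 2.840, 3.850)
step 1 (dt=0.005): k1=(-13.100, 16.839, 1.930), k2=(-12.352, 16.622, 1.998), k3=(-12.376, 16.631, 2.001), k4=(-11.650, 16.422, 2.069); state += dt/6·(k1+2k2+2k3+k4)
t=0.005: state=(4.088, 2.923, 3.860)
t=0.010: state=(4.033, 3.004, 3.871)
t=0.015: state=(3.985, 3.084, 3.882)
continuing one RK4 step at a time; state shown every 20 steps (Δt=0.1):
t=0.100: state=(3.864, 4.259, 4.209)
t=0.200: state=(4.558, 5.438, 5.071)
t=0.300: state=(5.444, 6.253, 6.552)
t=0.400: state=(6.014, 6.276, 8.312)
t=0.500: state=(5.903, 5.433, 9.563)
t=0.600: state=(5.184, 4.297, 9.782)
t=0.700: state=(4.294, 3.467, 9.169)
t=0.800: state=(3.612, 3.093, 8.217)
t=0.900: state=(3.262, 3.075, 7.280)
t=1.000: state=(3.218, 3.306, 6.537)
t=1.100: state=(3.418, 3.719, 6.084)
t=1.200: state=(3.800, 4.253, 5.980)
t=1.300: state=(4.294, 4.810, 6.257)
t=1.400: state=(4.788, 5.235, 6.876)
t=1.500: state=(5.135, 5.359, 7.669)
t=1.600: state=(5.207, 5.123, 8.351)
t=1.700: state=(4.988, 4.657, 8.671)
t=1.800: state=(4.600, 4.185, 8.576)
t=1.845: state=(4.416, 4.018, 8.427)

(x, y, z) = (4.416, 4.018, 8.427)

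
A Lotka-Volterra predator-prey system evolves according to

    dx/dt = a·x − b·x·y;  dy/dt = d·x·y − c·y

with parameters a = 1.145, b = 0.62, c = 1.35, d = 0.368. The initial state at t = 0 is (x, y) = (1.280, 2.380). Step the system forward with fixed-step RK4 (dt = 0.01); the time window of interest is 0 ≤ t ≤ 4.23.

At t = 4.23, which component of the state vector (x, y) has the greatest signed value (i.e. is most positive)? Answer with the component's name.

t=0.000: state=(1.280, 2.380)
step 1 (dt=0.01): k1=(-0.423, -2.092), k2=(-0.414, -2.085), k3=(-0.414, -2.085), k4=(-0.405, -2.077); state += dt/6·(k1+2k2+2k3+k4)
t=0.010: state=(1.276, 2.359)
t=0.020: state=(1.272, 2.338)
t=0.030: state=(1.268, 2.318)
continuing one RK4 step at a time; state shown every 20 steps (Δt=0.2):
t=0.200: state=(1.228, 1.992)
t=0.400: state=(1.232, 1.664)
t=0.600: state=(1.282, 1.393)
t=0.800: state=(1.376, 1.172)
t=1.000: state=(1.513, 0.995)
t=1.200: state=(1.696, 0.855)
t=1.400: state=(1.932, 0.745)
t=1.600: state=(2.227, 0.663)
t=1.800: state=(2.589, 0.604)
t=2.000: state=(3.028, 0.566)
t=2.200: state=(3.554, 0.551)
t=2.400: state=(4.172, 0.558)
t=2.600: state=(4.886, 0.594)
t=2.800: state=(5.683, 0.669)
t=3.000: state=(6.528, 0.801)
t=3.200: state=(7.340, 1.019)
t=3.400: state=(7.972, 1.368)
t=3.600: state=(8.202, 1.901)
t=3.800: state=(7.803, 2.626)
t=4.000: state=(6.736, 3.435)
t=4.200: state=(5.297, 4.087)
t=4.230: state=(5.077, 4.156)
compare at T: x=5.077, y=4.156

largest component: x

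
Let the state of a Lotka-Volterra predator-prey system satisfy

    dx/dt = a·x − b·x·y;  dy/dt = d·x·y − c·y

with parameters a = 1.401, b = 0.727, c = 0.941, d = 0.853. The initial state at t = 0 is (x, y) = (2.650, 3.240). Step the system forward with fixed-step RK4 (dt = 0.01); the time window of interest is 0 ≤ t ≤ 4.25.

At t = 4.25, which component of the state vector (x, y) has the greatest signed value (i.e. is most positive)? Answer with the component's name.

t=0.000: state=(2.650, 3.240)
step 1 (dt=0.01): k1=(-2.529, 4.275), k2=(-2.558, 4.268), k3=(-2.558, 4.268), k4=(-2.586, 4.260); state += dt/6·(k1+2k2+2k3+k4)
t=0.010: state=(2.624, 3.283)
t=0.020: state=(2.598, 3.325)
t=0.030: state=(2.572, 3.367)
continuing one RK4 step at a time; state shown every 20 steps (Δt=0.2):
t=0.200: state=(2.064, 4.020)
t=0.400: state=(1.464, 4.494)
t=0.600: state=(0.997, 4.582)
t=0.800: state=(0.686, 4.373)
t=1.000: state=(0.493, 4.001)
t=1.200: state=(0.377, 3.567)
t=1.400: state=(0.306, 3.131)
t=1.600: state=(0.265, 2.722)
t=1.800: state=(0.243, 2.355)
t=2.000: state=(0.233, 2.031)
t=2.200: state=(0.235, 1.751)
t=2.400: state=(0.245, 1.511)
t=2.600: state=(0.265, 1.307)
t=2.800: state=(0.293, 1.136)
t=3.000: state=(0.333, 0.992)
t=3.200: state=(0.384, 0.874)
t=3.400: state=(0.451, 0.777)
t=3.600: state=(0.536, 0.700)
t=3.800: state=(0.644, 0.641)
t=4.000: state=(0.779, 0.600)
t=4.200: state=(0.947, 0.575)
t=4.250: state=(0.995, 0.572)
compare at T: x=0.995, y=0.572

largest component: x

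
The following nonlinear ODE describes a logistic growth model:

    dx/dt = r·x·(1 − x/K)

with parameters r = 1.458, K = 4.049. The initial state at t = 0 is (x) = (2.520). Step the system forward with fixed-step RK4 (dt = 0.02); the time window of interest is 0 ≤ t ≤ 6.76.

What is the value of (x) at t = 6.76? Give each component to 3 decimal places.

(x) = (4.049)

t=0.000: state=(2.520)
step 1 (dt=0.02): k1=(1.387), k2=(1.382), k3=(1.382), k4=(1.377); state += dt/6·(k1+2k2+2k3+k4)
t=0.020: state=(2.548)
t=0.040: state=(2.575)
t=0.060: state=(2.602)
continuing one RK4 step at a time; state shown every 25 steps (Δt=0.5):
t=0.500: state=(3.132)
t=1.000: state=(3.548)
t=1.500: state=(3.791)
t=2.000: state=(3.920)
t=2.500: state=(3.986)
t=3.000: state=(4.018)
t=3.500: state=(4.034)
t=4.000: state=(4.042)
t=4.500: state=(4.046)
t=5.000: state=(4.047)
t=5.500: state=(4.048)
t=6.000: state=(4.049)
t=6.500: state=(4.049)
t=6.760: state=(4.049)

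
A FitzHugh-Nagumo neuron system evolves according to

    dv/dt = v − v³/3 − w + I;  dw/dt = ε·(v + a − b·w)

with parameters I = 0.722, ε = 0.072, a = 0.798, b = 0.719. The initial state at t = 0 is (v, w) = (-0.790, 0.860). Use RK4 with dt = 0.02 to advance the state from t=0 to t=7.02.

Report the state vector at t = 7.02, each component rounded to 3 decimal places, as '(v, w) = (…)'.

(v, w) = (-1.486, 0.277)

t=0.000: state=(-0.790, 0.860)
step 1 (dt=0.02): k1=(-0.764, -0.044), k2=(-0.766, -0.044), k3=(-0.766, -0.044), k4=(-0.768, -0.045); state += dt/6·(k1+2k2+2k3+k4)
t=0.020: state=(-0.805, 0.859)
t=0.040: state=(-0.821, 0.858)
t=0.060: state=(-0.836, 0.857)
continuing one RK4 step at a time; state shown every 25 steps (Δt=0.5):
t=0.500: state=(-1.179, 0.831)
t=1.000: state=(-1.486, 0.791)
t=1.500: state=(-1.643, 0.743)
t=2.000: state=(-1.695, 0.693)
t=2.500: state=(-1.699, 0.643)
t=3.000: state=(-1.685, 0.595)
t=3.500: state=(-1.664, 0.548)
t=4.000: state=(-1.640, 0.504)
t=4.500: state=(-1.615, 0.462)
t=5.000: state=(-1.590, 0.421)
t=5.500: state=(-1.565, 0.383)
t=6.000: state=(-1.539, 0.346)
t=6.500: state=(-1.513, 0.311)
t=7.000: state=(-1.487, 0.279)
t=7.020: state=(-1.486, 0.277)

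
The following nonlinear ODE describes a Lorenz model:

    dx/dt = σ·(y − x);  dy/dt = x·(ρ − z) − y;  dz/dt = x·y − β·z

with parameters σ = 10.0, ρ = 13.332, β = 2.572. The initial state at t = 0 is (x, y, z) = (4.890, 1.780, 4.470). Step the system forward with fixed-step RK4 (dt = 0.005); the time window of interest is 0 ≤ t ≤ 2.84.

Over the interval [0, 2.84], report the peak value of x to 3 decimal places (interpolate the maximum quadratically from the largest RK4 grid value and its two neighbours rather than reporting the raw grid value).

max x = 9.322

t=0.000: state=(4.890, 1.780, 4.470)
step 1 (dt=0.005): k1=(-31.100, 41.555, -2.793), k2=(-29.284, 40.796, -2.413), k3=(-29.348, 40.833, -2.416), k4=(-27.591, 40.108, -2.054); state += dt/6·(k1+2k2+2k3+k4)
t=0.005: state=(4.743, 1.984, 4.458)
t=0.010: state=(4.614, 2.181, 4.449)
t=0.015: state=(4.500, 2.372, 4.444)
continuing one RK4 step at a time; state shown every 20 steps (Δt=0.1):
t=0.100: state=(4.210, 5.144, 4.785)
t=0.200: state=(5.958, 8.300, 6.735)
t=0.300: state=(8.371, 10.471, 11.399)
t=0.400: state=(9.260, 8.613, 16.717)
t=0.500: state=(7.250, 4.345, 17.693)
t=0.600: state=(4.453, 2.098, 15.223)
t=0.700: state=(2.771, 1.729, 12.328)
t=0.800: state=(2.218, 2.077, 9.929)
t=0.900: state=(2.380, 2.815, 8.161)
t=1.000: state=(3.072, 4.028, 7.125)
t=1.100: state=(4.313, 5.842, 7.120)
t=1.200: state=(6.078, 7.999, 8.730)
t=1.300: state=(7.828, 9.161, 12.213)
t=1.400: state=(8.259, 7.660, 15.675)
t=1.500: state=(6.816, 4.808, 16.287)
t=1.600: state=(4.842, 3.123, 14.545)
t=1.700: state=(3.579, 2.781, 12.286)
t=1.800: state=(3.188, 3.163, 10.356)
t=1.900: state=(3.465, 4.021, 9.044)
t=2.000: state=(4.274, 5.323, 8.582)
t=2.100: state=(5.514, 6.896, 9.299)
t=2.200: state=(6.861, 8.041, 11.365)
t=2.300: state=(7.573, 7.692, 13.958)
t=2.400: state=(7.039, 5.939, 15.259)
t=2.500: state=(5.702, 4.310, 14.634)
t=2.600: state=(4.523, 3.631, 13.045)
t=2.700: state=(3.964, 3.729, 11.424)
t=2.800: state=(4.017, 4.337, 10.228)
t=2.840: state=(4.183, 4.691, 9.931)
largest grid value and its neighbours: x(0.375)=9.31645, x(0.380)=9.32192, x(0.385)=9.31904
parabola through these three points peaks at t≈0.381 with x≈9.32202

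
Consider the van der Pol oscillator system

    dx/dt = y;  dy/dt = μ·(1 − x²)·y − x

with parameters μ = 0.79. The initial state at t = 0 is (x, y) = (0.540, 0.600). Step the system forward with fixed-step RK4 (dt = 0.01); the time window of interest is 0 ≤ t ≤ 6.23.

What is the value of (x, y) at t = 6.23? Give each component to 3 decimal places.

(x, y) = (1.562, 1.650)

t=0.000: state=(0.540, 0.600)
step 1 (dt=0.01): k1=(0.600, -0.204), k2=(0.599, -0.209), k3=(0.599, -0.209), k4=(0.598, -0.214); state += dt/6·(k1+2k2+2k3+k4)
t=0.010: state=(0.546, 0.598)
t=0.020: state=(0.552, 0.596)
t=0.030: state=(0.558, 0.593)
continuing one RK4 step at a time; state shown every 25 steps (Δt=0.25):
t=0.250: state=(0.681, 0.517)
t=0.500: state=(0.793, 0.372)
t=0.750: state=(0.863, 0.181)
t=1.000: state=(0.882, -0.034)
t=1.250: state=(0.845, -0.259)
t=1.500: state=(0.752, -0.486)
t=1.750: state=(0.601, -0.721)
t=2.000: state=(0.390, -0.971)
t=2.250: state=(0.114, -1.239)
t=2.500: state=(-0.228, -1.493)
t=2.750: state=(-0.623, -1.639)
t=3.000: state=(-1.026, -1.529)
t=3.250: state=(-1.362, -1.114)
t=3.500: state=(-1.571, -0.554)
t=3.750: state=(-1.644, -0.057)
t=4.000: state=(-1.610, 0.307)
t=4.250: state=(-1.499, 0.573)
t=4.500: state=(-1.328, 0.792)
t=4.750: state=(-1.103, 1.011)
t=5.000: state=(-0.819, 1.269)
t=5.250: state=(-0.463, 1.593)
t=5.500: state=(-0.017, 1.982)
t=5.750: state=(0.524, 2.309)
t=6.000: state=(1.105, 2.247)
t=6.230: state=(1.562, 1.650)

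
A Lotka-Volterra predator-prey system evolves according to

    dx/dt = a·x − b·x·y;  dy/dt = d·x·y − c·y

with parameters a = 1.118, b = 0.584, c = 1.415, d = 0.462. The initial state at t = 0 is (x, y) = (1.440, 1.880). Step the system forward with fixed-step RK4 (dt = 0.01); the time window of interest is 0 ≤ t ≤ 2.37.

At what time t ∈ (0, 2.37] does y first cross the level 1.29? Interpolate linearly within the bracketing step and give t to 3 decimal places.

t = 0.521

t=0.000: state=(1.440, 1.880)
step 1 (dt=0.01): k1=(0.029, -1.409), k2=(0.035, -1.404), k3=(0.035, -1.404), k4=(0.041, -1.399); state += dt/6·(k1+2k2+2k3+k4)
t=0.010: state=(1.440, 1.866)
t=0.020: state=(1.441, 1.852)
t=0.030: state=(1.441, 1.838)
continuing one RK4 step at a time; state shown every 10 steps (Δt=0.1):
t=0.100: state=(1.449, 1.744)
t=0.200: state=(1.469, 1.620)
t=0.300: state=(1.499, 1.506)
t=0.400: state=(1.540, 1.402)
t=0.500: state=(1.591, 1.308)
t=0.520: state=(1.603, 1.291)
next step: t=0.530: state=(1.609, 1.282) — y has crossed 1.29
linear interpolation between t=0.520 (1.29075) and t=0.530 (1.28209) → t≈0.521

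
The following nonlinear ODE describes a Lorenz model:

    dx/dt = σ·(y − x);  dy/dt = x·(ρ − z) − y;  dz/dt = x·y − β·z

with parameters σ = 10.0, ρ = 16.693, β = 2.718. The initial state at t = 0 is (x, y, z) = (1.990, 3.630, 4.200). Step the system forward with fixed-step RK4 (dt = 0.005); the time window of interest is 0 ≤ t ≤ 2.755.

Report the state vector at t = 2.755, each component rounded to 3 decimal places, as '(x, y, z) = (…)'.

t=0.000: state=(1.990, 3.630, 4.200)
step 1 (dt=0.005): k1=(16.400, 21.231, -4.192), k2=(16.521, 21.711, -3.907), k3=(16.530, 21.713, -3.905), k4=(16.659, 22.196, -3.614); state += dt/6·(k1+2k2+2k3+k4)
t=0.005: state=(2.073, 3.739, 4.180)
t=0.010: state=(2.157, 3.852, 4.164)
t=0.015: state=(2.242, 3.970, 4.150)
continuing one RK4 step at a time; state shown every 20 steps (Δt=0.1):
t=0.100: state=(4.077, 6.788, 4.584)
t=0.200: state=(7.596, 11.834, 8.355)
t=0.300: state=(11.475, 13.906, 18.072)
t=0.400: state=(10.570, 6.435, 24.487)
t=0.500: state=(5.515, 0.768, 20.893)
t=0.600: state=(2.113, 0.012, 15.990)
t=0.700: state=(0.892, 0.328, 12.201)
t=0.800: state=(0.674, 0.711, 9.330)
t=0.900: state=(0.883, 1.257, 7.175)
t=1.000: state=(1.455, 2.265, 5.645)
t=1.100: state=(2.622, 4.230, 4.876)
t=1.200: state=(4.867, 7.842, 5.695)
t=1.300: state=(8.540, 12.640, 10.553)
t=1.400: state=(11.592, 12.507, 20.231)
t=1.500: state=(9.403, 4.788, 23.788)
t=1.600: state=(4.693, 0.740, 19.577)
t=1.700: state=(1.996, 0.427, 15.042)
t=1.800: state=(1.150, 0.851, 11.540)
t=1.900: state=(1.174, 1.466, 8.906)
t=2.000: state=(1.710, 2.511, 7.033)
t=2.100: state=(2.871, 4.461, 6.052)
t=2.200: state=(5.052, 7.892, 6.758)
t=2.300: state=(8.462, 12.165, 11.287)
t=2.400: state=(11.140, 11.888, 19.860)
t=2.500: state=(9.202, 5.142, 23.076)
t=2.600: state=(4.982, 1.361, 19.369)
t=2.700: state=(2.475, 1.002, 15.080)
t=2.755: state=(1.903, 1.246, 13.108)

(x, y, z) = (1.903, 1.246, 13.108)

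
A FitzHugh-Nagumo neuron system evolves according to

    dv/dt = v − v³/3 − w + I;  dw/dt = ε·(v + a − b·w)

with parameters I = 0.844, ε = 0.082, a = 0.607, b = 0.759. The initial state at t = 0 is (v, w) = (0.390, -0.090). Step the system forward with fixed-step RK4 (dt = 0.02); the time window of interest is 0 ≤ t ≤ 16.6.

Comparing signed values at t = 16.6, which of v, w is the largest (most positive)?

t=0.000: state=(0.390, -0.090)
step 1 (dt=0.02): k1=(1.304, 0.087), k2=(1.314, 0.088), k3=(1.314, 0.088), k4=(1.324, 0.089); state += dt/6·(k1+2k2+2k3+k4)
t=0.020: state=(0.416, -0.088)
t=0.040: state=(0.443, -0.086)
t=0.060: state=(0.470, -0.085)
continuing one RK4 step at a time; state shown every 50 steps (Δt=1):
t=1.000: state=(1.735, 0.052)
t=2.000: state=(1.979, 0.250)
t=3.000: state=(1.931, 0.439)
t=4.000: state=(1.865, 0.612)
t=5.000: state=(1.799, 0.769)
t=6.000: state=(1.732, 0.911)
t=7.000: state=(1.665, 1.039)
t=8.000: state=(1.596, 1.154)
t=9.000: state=(1.526, 1.257)
t=10.000: state=(1.453, 1.348)
t=11.000: state=(1.378, 1.427)
t=12.000: state=(1.298, 1.496)
t=13.000: state=(1.212, 1.554)
t=14.000: state=(1.115, 1.601)
t=15.000: state=(1.001, 1.636)
t=16.000: state=(0.856, 1.660)
t=16.600: state=(0.742, 1.667)
compare at T: v=0.742, w=1.667

largest component: w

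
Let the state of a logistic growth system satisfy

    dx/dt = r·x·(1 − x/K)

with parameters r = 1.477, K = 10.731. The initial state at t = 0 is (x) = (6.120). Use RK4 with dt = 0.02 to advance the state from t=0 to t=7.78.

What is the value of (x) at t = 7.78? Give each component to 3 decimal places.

(x) = (10.731)

t=0.000: state=(6.120)
step 1 (dt=0.02): k1=(3.884), k2=(3.876), k3=(3.876), k4=(3.867); state += dt/6·(k1+2k2+2k3+k4)
t=0.020: state=(6.198)
t=0.040: state=(6.275)
t=0.060: state=(6.351)
continuing one RK4 step at a time; state shown every 25 steps (Δt=0.5):
t=0.500: state=(7.890)
t=1.000: state=(9.156)
t=1.500: state=(9.916)
t=2.000: state=(10.325)
t=2.500: state=(10.533)
t=3.000: state=(10.636)
t=3.500: state=(10.685)
t=4.000: state=(10.709)
t=4.500: state=(10.721)
t=5.000: state=(10.726)
t=5.500: state=(10.729)
t=6.000: state=(10.730)
t=6.500: state=(10.730)
t=7.000: state=(10.731)
t=7.500: state=(10.731)
t=7.780: state=(10.731)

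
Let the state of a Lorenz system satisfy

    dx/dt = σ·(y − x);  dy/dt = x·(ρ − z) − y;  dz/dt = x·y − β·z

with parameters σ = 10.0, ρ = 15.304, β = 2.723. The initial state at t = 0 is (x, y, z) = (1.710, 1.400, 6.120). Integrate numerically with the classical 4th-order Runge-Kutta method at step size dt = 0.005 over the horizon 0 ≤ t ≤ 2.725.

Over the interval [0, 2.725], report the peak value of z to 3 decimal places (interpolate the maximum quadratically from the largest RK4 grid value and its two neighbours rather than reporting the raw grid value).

t=0.000: state=(1.710, 1.400, 6.120)
step 1 (dt=0.005): k1=(-3.100, 14.305, -14.271), k2=(-2.665, 14.258, -14.124), k3=(-2.677, 14.268, -14.123), k4=(-2.253, 14.230, -13.976); state += dt/6·(k1+2k2+2k3+k4)
t=0.005: state=(1.697, 1.471, 6.049)
t=0.010: state=(1.687, 1.542, 5.980)
t=0.015: state=(1.682, 1.613, 5.913)
continuing one RK4 step at a time; state shown every 20 steps (Δt=0.1):
t=0.100: state=(2.059, 2.941, 5.007)
t=0.200: state=(3.432, 5.335, 4.801)
t=0.300: state=(5.956, 9.097, 6.654)
t=0.400: state=(9.331, 12.445, 12.647)
t=0.500: state=(10.700, 9.711, 20.233)
t=0.600: state=(7.690, 3.529, 20.744)
t=0.700: state=(3.991, 1.159, 16.834)
t=0.800: state=(2.132, 1.116, 13.085)
t=0.900: state=(1.670, 1.649, 10.181)
t=1.000: state=(1.964, 2.551, 8.079)
t=1.100: state=(2.862, 4.103, 6.849)
t=1.200: state=(4.532, 6.668, 6.962)
t=1.300: state=(7.100, 9.969, 9.636)
t=1.400: state=(9.600, 11.197, 15.547)
t=1.500: state=(9.403, 7.372, 20.031)
t=1.600: state=(6.446, 3.224, 18.809)
t=1.700: state=(3.837, 1.993, 15.385)
t=1.800: state=(2.723, 2.244, 12.281)
t=1.900: state=(2.709, 3.104, 9.967)
t=2.000: state=(3.465, 4.582, 8.616)
t=2.100: state=(4.963, 6.842, 8.675)
t=2.200: state=(7.117, 9.400, 11.002)
t=2.300: state=(8.979, 10.047, 15.578)
t=2.400: state=(8.725, 7.162, 18.824)
t=2.500: state=(6.482, 4.004, 17.971)
t=2.600: state=(4.416, 2.907, 15.228)
t=2.700: state=(3.506, 3.148, 12.593)
t=2.725: state=(3.447, 3.327, 12.035)
largest grid value and its neighbours: z(0.550)=21.50522, z(0.555)=21.50753, z(0.560)=21.48960
parabola through these three points peaks at t≈0.553 with z≈21.50904

max z = 21.509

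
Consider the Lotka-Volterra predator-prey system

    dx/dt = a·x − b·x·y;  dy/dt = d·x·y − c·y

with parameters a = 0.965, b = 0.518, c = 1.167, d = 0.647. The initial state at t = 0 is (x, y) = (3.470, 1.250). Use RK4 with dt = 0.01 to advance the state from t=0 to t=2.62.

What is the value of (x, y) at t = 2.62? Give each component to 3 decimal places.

t=0.000: state=(3.470, 1.250)
step 1 (dt=0.01): k1=(1.102, 1.348), k2=(1.091, 1.359), k3=(1.091, 1.359), k4=(1.081, 1.371); state += dt/6·(k1+2k2+2k3+k4)
t=0.010: state=(3.481, 1.264)
t=0.020: state=(3.492, 1.277)
t=0.030: state=(3.502, 1.291)
continuing one RK4 step at a time; state shown every 10 steps (Δt=0.1):
t=0.100: state=(3.569, 1.397)
t=0.200: state=(3.640, 1.570)
t=0.300: state=(3.677, 1.770)
t=0.400: state=(3.673, 1.999)
t=0.500: state=(3.624, 2.253)
t=0.600: state=(3.527, 2.527)
t=0.700: state=(3.382, 2.812)
t=0.800: state=(3.196, 3.097)
t=0.900: state=(2.977, 3.365)
t=1.000: state=(2.737, 3.603)
t=1.100: state=(2.488, 3.797)
t=1.200: state=(2.242, 3.937)
t=1.300: state=(2.009, 4.020)
t=1.400: state=(1.795, 4.045)
t=1.500: state=(1.604, 4.017)
t=1.600: state=(1.437, 3.944)
t=1.700: state=(1.294, 3.833)
t=1.800: state=(1.172, 3.694)
t=1.900: state=(1.071, 3.534)
t=2.000: state=(0.986, 3.361)
t=2.100: state=(0.917, 3.180)
t=2.200: state=(0.861, 2.997)
t=2.300: state=(0.815, 2.815)
t=2.400: state=(0.780, 2.638)
t=2.500: state=(0.752, 2.466)
t=2.600: state=(0.732, 2.303)
t=2.620: state=(0.729, 2.271)

(x, y) = (0.729, 2.271)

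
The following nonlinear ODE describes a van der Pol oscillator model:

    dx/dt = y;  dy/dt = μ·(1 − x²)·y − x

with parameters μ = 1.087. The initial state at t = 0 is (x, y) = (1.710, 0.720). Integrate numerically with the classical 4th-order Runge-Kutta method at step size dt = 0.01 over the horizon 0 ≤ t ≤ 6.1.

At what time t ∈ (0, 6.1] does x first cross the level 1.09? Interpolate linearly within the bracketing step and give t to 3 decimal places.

t=0.000: state=(1.710, 0.720)
step 1 (dt=0.01): k1=(0.720, -3.216), k2=(0.704, -3.195), k3=(0.704, -3.195), k4=(0.688, -3.174); state += dt/6·(k1+2k2+2k3+k4)
t=0.010: state=(1.717, 0.688)
t=0.020: state=(1.724, 0.657)
t=0.030: state=(1.730, 0.625)
continuing one RK4 step at a time; state shown every 20 steps (Δt=0.2):
t=0.200: state=(1.796, 0.174)
t=0.400: state=(1.793, -0.178)
t=0.600: state=(1.734, -0.396)
t=0.800: state=(1.639, -0.544)
t=1.000: state=(1.518, -0.664)
t=1.200: state=(1.373, -0.782)
t=1.400: state=(1.204, -0.918)
t=1.510: state=(1.098, -1.007)
next step: t=1.520: state=(1.088, -1.016) — x has crossed 1.09
linear interpolation between t=1.510 (1.09812) and t=1.520 (1.08800) → t≈1.518

t = 1.518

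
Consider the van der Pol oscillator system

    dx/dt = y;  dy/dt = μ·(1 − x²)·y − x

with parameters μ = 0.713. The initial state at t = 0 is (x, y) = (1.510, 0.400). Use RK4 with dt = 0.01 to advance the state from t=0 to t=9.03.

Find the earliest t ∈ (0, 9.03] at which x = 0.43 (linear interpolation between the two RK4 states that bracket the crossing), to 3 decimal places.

t=0.000: state=(1.510, 0.400)
step 1 (dt=0.01): k1=(0.400, -1.875), k2=(0.391, -1.870), k3=(0.391, -1.870), k4=(0.381, -1.865); state += dt/6·(k1+2k2+2k3+k4)
t=0.010: state=(1.514, 0.381)
t=0.020: state=(1.518, 0.363)
t=0.030: state=(1.521, 0.344)
continuing one RK4 step at a time; state shown every 50 steps (Δt=0.5):
t=0.500: state=(1.504, -0.364)
t=1.000: state=(1.192, -0.864)
t=1.500: state=(0.635, -1.388)
t=1.630: state=(0.444, -1.554)
next step: t=1.640: state=(0.428, -1.567) — x has crossed 0.43
linear interpolation between t=1.630 (0.44393) and t=1.640 (0.42832) → t≈1.639

t = 1.639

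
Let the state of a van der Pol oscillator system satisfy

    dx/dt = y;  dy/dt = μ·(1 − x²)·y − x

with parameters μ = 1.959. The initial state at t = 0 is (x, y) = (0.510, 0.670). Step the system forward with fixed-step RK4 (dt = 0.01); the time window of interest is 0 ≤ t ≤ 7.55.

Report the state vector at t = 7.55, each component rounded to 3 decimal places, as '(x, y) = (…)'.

t=0.000: state=(0.510, 0.670)
step 1 (dt=0.01): k1=(0.670, 0.461), k2=(0.672, 0.457), k3=(0.672, 0.457), k4=(0.675, 0.452); state += dt/6·(k1+2k2+2k3+k4)
t=0.010: state=(0.517, 0.675)
t=0.020: state=(0.523, 0.679)
t=0.030: state=(0.530, 0.683)
continuing one RK4 step at a time; state shown every 25 steps (Δt=0.25):
t=0.250: state=(0.689, 0.744)
t=0.500: state=(0.871, 0.688)
t=0.750: state=(1.020, 0.481)
t=1.000: state=(1.104, 0.192)
t=1.250: state=(1.116, -0.092)
t=1.500: state=(1.061, -0.346)
t=1.750: state=(0.944, -0.596)
t=2.000: state=(0.758, -0.910)
t=2.250: state=(0.474, -1.408)
t=2.500: state=(0.021, -2.292)
t=2.750: state=(-0.698, -3.400)
t=3.000: state=(-1.518, -2.664)
t=3.250: state=(-1.918, -0.682)
t=3.500: state=(-1.971, 0.094)
t=3.750: state=(-1.917, 0.291)
t=4.000: state=(-1.836, 0.356)
t=4.250: state=(-1.741, 0.397)
t=4.500: state=(-1.637, 0.440)
t=4.750: state=(-1.520, 0.494)
t=5.000: state=(-1.388, 0.569)
t=5.250: state=(-1.233, 0.679)
t=5.500: state=(-1.044, 0.853)
t=5.750: state=(-0.796, 1.157)
t=6.000: state=(-0.443, 1.734)
t=6.250: state=(0.114, 2.813)
t=6.500: state=(0.965, 3.765)
t=6.750: state=(1.746, 2.056)
t=7.000: state=(2.006, 0.297)
t=7.250: state=(2.004, -0.195)
t=7.500: state=(1.937, -0.313)
t=7.550: state=(1.921, -0.324)

(x, y) = (1.921, -0.324)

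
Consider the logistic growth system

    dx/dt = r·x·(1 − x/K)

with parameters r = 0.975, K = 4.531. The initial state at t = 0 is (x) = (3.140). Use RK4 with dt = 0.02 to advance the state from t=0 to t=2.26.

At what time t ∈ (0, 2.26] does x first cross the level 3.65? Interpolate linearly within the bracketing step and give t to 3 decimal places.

t = 0.623

t=0.000: state=(3.140)
step 1 (dt=0.02): k1=(0.940), k2=(0.936), k3=(0.936), k4=(0.933); state += dt/6·(k1+2k2+2k3+k4)
t=0.020: state=(3.159)
t=0.040: state=(3.177)
t=0.060: state=(3.196)
continuing one RK4 step at a time; state shown every 5 steps (Δt=0.1):
t=0.100: state=(3.232)
t=0.200: state=(3.321)
t=0.300: state=(3.405)
t=0.400: state=(3.486)
t=0.500: state=(3.562)
t=0.600: state=(3.634)
t=0.620: state=(3.648)
next step: t=0.640: state=(3.662) — x has crossed 3.65
linear interpolation between t=0.620 (3.64806) and t=0.640 (3.66184) → t≈0.623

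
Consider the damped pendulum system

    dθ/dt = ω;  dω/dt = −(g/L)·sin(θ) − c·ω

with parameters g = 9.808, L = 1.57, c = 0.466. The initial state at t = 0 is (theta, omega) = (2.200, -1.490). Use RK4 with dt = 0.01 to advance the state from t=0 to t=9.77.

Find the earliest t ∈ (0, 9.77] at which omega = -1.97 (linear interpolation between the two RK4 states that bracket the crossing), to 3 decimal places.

t = 0.106

t=0.000: state=(2.200, -1.490)
step 1 (dt=0.01): k1=(-1.490, -4.356), k2=(-1.512, -4.374), k3=(-1.512, -4.374), k4=(-1.534, -4.391); state += dt/6·(k1+2k2+2k3+k4)
t=0.010: state=(2.185, -1.534)
t=0.020: state=(2.169, -1.578)
t=0.030: state=(2.153, -1.622)
t=0.100: state=(2.029, -1.943)
next step: t=0.110: state=(2.009, -1.990) — omega has crossed -1.97
linear interpolation between t=0.100 (-1.94296) and t=0.110 (-1.99010) → t≈0.106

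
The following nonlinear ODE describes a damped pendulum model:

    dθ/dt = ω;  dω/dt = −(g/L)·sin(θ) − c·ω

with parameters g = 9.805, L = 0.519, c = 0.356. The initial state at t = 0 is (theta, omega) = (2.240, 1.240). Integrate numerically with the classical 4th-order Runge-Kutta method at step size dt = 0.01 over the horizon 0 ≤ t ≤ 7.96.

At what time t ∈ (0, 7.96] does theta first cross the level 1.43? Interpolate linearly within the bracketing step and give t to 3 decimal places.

t = 0.424

t=0.000: state=(2.240, 1.240)
step 1 (dt=0.01): k1=(1.240, -15.259), k2=(1.164, -15.159), k3=(1.164, -15.163), k4=(1.088, -15.067); state += dt/6·(k1+2k2+2k3+k4)
t=0.010: state=(2.252, 1.088)
t=0.020: state=(2.262, 0.939)
t=0.030: state=(2.270, 0.790)
t=0.420: state=(1.453, -5.231)
next step: t=0.430: state=(1.399, -5.399) — theta has crossed 1.43
linear interpolation between t=0.420 (1.45262) and t=0.430 (1.39947) → t≈0.424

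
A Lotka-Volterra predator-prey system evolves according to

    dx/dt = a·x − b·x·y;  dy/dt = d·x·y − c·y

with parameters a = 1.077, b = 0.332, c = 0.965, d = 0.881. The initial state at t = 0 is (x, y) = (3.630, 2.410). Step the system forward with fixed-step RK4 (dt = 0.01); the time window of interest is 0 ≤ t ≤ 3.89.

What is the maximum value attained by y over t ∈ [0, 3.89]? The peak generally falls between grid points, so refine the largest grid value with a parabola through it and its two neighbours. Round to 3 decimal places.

t=0.000: state=(3.630, 2.410)
step 1 (dt=0.01): k1=(1.005, 5.382), k2=(0.974, 5.452), k3=(0.974, 5.453), k4=(0.942, 5.525); state += dt/6·(k1+2k2+2k3+k4)
t=0.010: state=(3.640, 2.465)
t=0.020: state=(3.649, 2.520)
t=0.030: state=(3.657, 2.578)
continuing one RK4 step at a time; state shown every 20 steps (Δt=0.2):
t=0.200: state=(3.677, 3.801)
t=0.400: state=(3.322, 5.844)
t=0.600: state=(2.588, 8.141)
t=0.800: state=(1.757, 9.832)
t=1.000: state=(1.107, 10.395)
t=1.200: state=(0.694, 10.013)
t=1.400: state=(0.456, 9.117)
t=1.600: state=(0.320, 8.040)
t=1.800: state=(0.241, 6.960)
t=2.000: state=(0.195, 5.961)
t=2.200: state=(0.168, 5.073)
t=2.400: state=(0.152, 4.301)
t=2.600: state=(0.145, 3.640)
t=2.800: state=(0.144, 3.079)
t=3.000: state=(0.148, 2.604)
t=3.200: state=(0.157, 2.206)
t=3.400: state=(0.170, 1.871)
t=3.600: state=(0.188, 1.592)
t=3.800: state=(0.211, 1.360)
t=3.890: state=(0.224, 1.268)
largest grid value and its neighbours: y(0.990)=10.39266, y(1.000)=10.39492, y(1.010)=10.39476
parabola through these three points peaks at t≈1.004 with y≈10.39515

max y = 10.395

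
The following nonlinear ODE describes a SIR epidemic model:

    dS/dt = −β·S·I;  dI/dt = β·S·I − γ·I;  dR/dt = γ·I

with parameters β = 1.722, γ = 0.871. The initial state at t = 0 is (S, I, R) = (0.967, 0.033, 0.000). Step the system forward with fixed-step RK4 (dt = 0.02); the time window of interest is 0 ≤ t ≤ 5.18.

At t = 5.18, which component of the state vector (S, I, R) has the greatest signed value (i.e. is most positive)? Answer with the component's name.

t=0.000: state=(0.967, 0.033, 0.000)
step 1 (dt=0.02): k1=(-0.055, 0.026, 0.029), k2=(-0.055, 0.026, 0.029), k3=(-0.055, 0.026, 0.029), k4=(-0.056, 0.027, 0.029); state += dt/6·(k1+2k2+2k3+k4)
t=0.020: state=(0.966, 0.034, 0.001)
t=0.040: state=(0.965, 0.034, 0.001)
t=0.060: state=(0.964, 0.035, 0.002)
continuing one RK4 step at a time; state shown every 10 steps (Δt=0.2):
t=0.200: state=(0.955, 0.039, 0.006)
t=0.400: state=(0.942, 0.045, 0.013)
t=0.600: state=(0.926, 0.052, 0.022)
t=0.800: state=(0.908, 0.060, 0.032)
t=1.000: state=(0.888, 0.069, 0.043)
t=1.200: state=(0.866, 0.078, 0.056)
t=1.400: state=(0.842, 0.088, 0.070)
t=1.600: state=(0.815, 0.098, 0.086)
t=1.800: state=(0.787, 0.109, 0.104)
t=2.000: state=(0.756, 0.119, 0.124)
t=2.200: state=(0.725, 0.129, 0.146)
t=2.400: state=(0.692, 0.139, 0.169)
t=2.600: state=(0.659, 0.147, 0.194)
t=2.800: state=(0.625, 0.154, 0.221)
t=3.000: state=(0.592, 0.160, 0.248)
t=3.200: state=(0.560, 0.164, 0.276)
t=3.400: state=(0.529, 0.166, 0.305)
t=3.600: state=(0.500, 0.166, 0.334)
t=3.800: state=(0.472, 0.165, 0.363)
t=4.000: state=(0.446, 0.163, 0.391)
t=4.200: state=(0.422, 0.159, 0.419)
t=4.400: state=(0.400, 0.153, 0.447)
t=4.600: state=(0.380, 0.147, 0.473)
t=4.800: state=(0.361, 0.141, 0.498)
t=5.000: state=(0.345, 0.134, 0.522)
t=5.180: state=(0.331, 0.127, 0.542)
compare at T: S=0.331, I=0.127, R=0.542

largest component: R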